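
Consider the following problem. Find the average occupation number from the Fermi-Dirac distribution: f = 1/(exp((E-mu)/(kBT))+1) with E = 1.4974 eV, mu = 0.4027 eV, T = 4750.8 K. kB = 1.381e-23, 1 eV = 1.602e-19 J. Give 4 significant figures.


Step 1: (E - mu) = 1.4974 - 0.4027 = 1.095 eV
Step 2: Convert: (E-mu)*eV = 1.754e-19 J
Step 3: x = (E-mu)*eV/(kB*T) = 2.673
Step 4: f = 1/(exp(2.673)+1) = 0.06459

0.06459


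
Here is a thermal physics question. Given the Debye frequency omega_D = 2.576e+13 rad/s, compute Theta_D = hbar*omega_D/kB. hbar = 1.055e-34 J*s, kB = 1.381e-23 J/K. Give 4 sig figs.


Step 1: hbar*omega_D = 1.055e-34 * 2.576e+13 = 2.718e-21 J
Step 2: Theta_D = 2.718e-21 / 1.381e-23
Step 3: Theta_D = 196.8 K

196.8


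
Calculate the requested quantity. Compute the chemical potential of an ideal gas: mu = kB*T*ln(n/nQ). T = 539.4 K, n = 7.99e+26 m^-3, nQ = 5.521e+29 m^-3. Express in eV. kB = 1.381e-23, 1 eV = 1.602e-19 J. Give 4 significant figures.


Step 1: n/nQ = 7.99e+26/5.521e+29 = 0.001447
Step 2: ln(n/nQ) = -6.538
Step 3: mu = kB*T*ln(n/nQ) = 7.449e-21*-6.538 = -4.87e-20 J
Step 4: Convert to eV: -4.87e-20/1.602e-19 = -0.304 eV

-0.304


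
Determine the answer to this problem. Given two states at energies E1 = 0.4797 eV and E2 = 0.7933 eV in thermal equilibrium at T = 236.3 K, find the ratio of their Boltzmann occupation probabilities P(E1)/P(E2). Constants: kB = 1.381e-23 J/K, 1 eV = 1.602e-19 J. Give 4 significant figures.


Step 1: Compute energy difference dE = E1 - E2 = 0.4797 - 0.7933 = -0.3136 eV
Step 2: Convert to Joules: dE_J = -0.3136 * 1.602e-19 = -5.024e-20 J
Step 3: Compute exponent = -dE_J / (kB * T) = -(-5.024e-20) / (1.381e-23 * 236.3) = 15.4
Step 4: P(E1)/P(E2) = exp(15.4) = 4.853e+06

4.853e+06


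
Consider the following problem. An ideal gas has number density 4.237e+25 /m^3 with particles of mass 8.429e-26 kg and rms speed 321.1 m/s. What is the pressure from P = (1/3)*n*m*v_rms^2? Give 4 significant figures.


Step 1: v_rms^2 = 321.1^2 = 1.031e+05
Step 2: n*m = 4.237e+25*8.429e-26 = 3.571
Step 3: P = (1/3)*3.571*1.031e+05 = 1.227e+05 Pa

1.227e+05


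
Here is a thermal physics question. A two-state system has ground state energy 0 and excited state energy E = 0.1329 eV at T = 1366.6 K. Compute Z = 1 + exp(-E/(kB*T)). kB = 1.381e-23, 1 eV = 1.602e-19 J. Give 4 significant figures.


Step 1: Compute beta*E = E*eV/(kB*T) = 0.1329*1.602e-19/(1.381e-23*1366.6) = 1.128
Step 2: exp(-beta*E) = exp(-1.128) = 0.3236
Step 3: Z = 1 + 0.3236 = 1.324

1.324


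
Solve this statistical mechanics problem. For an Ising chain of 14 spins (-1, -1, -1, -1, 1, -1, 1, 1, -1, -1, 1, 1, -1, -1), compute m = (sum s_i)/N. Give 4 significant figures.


Step 1: Count up spins (+1): 5, down spins (-1): 9
Step 2: Total magnetization M = 5 - 9 = -4
Step 3: m = M/N = -4/14 = -0.2857

-0.2857


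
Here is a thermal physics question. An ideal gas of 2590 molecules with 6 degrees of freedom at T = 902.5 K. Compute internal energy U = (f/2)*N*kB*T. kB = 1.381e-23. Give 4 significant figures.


Step 1: f/2 = 6/2 = 3.0
Step 2: N*kB*T = 2590*1.381e-23*902.5 = 3.228e-17
Step 3: U = 3.0 * 3.228e-17 = 9.684e-17 J

9.684e-17


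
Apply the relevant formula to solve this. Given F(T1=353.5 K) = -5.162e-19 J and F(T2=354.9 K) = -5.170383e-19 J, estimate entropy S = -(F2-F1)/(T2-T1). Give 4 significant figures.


Step 1: dF = F2 - F1 = -5.170383e-19 - (-5.162e-19) = -8.383e-22 J
Step 2: dT = T2 - T1 = 354.9 - 353.5 = 1.4 K
Step 3: S = -dF/dT = -(-8.383e-22)/1.4 = 5.988e-22 J/K

5.988e-22


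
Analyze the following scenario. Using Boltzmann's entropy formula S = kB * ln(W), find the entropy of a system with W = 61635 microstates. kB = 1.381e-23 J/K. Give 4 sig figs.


Step 1: ln(W) = ln(61635) = 11.03
Step 2: S = kB * ln(W) = 1.381e-23 * 11.03
Step 3: S = 1.523e-22 J/K

1.523e-22


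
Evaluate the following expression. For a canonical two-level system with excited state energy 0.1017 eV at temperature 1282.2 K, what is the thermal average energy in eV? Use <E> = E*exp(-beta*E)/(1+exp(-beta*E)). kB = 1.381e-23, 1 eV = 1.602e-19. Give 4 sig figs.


Step 1: beta*E = 0.1017*1.602e-19/(1.381e-23*1282.2) = 0.9201
Step 2: exp(-beta*E) = 0.3985
Step 3: <E> = 0.1017*0.3985/(1+0.3985) = 0.02898 eV

0.02898


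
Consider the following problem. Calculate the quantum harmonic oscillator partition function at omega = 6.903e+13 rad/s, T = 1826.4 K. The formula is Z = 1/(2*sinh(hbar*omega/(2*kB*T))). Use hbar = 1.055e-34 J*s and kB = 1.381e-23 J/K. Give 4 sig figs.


Step 1: Compute x = hbar*omega/(kB*T) = 1.055e-34*6.903e+13/(1.381e-23*1826.4) = 0.2887
Step 2: x/2 = 0.1444
Step 3: sinh(x/2) = 0.1449
Step 4: Z = 1/(2*0.1449) = 3.451

3.451


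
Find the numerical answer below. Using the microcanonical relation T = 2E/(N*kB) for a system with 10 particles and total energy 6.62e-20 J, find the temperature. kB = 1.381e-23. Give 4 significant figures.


Step 1: Numerator = 2*E = 2*6.62e-20 = 1.324e-19 J
Step 2: Denominator = N*kB = 10*1.381e-23 = 1.381e-22
Step 3: T = 1.324e-19 / 1.381e-22 = 958.7 K

958.7


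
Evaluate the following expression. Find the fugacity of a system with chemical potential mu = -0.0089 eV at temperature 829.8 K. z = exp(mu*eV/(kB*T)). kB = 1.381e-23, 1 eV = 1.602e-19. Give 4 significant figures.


Step 1: Convert mu to Joules: -0.0089*1.602e-19 = -1.426e-21 J
Step 2: kB*T = 1.381e-23*829.8 = 1.146e-20 J
Step 3: mu/(kB*T) = -0.1244
Step 4: z = exp(-0.1244) = 0.883

0.883


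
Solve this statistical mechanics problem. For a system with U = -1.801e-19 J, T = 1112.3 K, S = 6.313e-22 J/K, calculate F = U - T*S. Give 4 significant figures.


Step 1: T*S = 1112.3 * 6.313e-22 = 7.022e-19 J
Step 2: F = U - T*S = -1.801e-19 - 7.022e-19
Step 3: F = -8.823e-19 J

-8.823e-19


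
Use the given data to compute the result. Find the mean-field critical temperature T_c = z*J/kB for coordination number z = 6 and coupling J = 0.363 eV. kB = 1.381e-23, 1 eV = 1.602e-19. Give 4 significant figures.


Step 1: z*J = 6*0.363 = 2.178 eV
Step 2: Convert to Joules: 2.178*1.602e-19 = 3.489e-19 J
Step 3: T_c = 3.489e-19 / 1.381e-23 = 2.527e+04 K

2.527e+04


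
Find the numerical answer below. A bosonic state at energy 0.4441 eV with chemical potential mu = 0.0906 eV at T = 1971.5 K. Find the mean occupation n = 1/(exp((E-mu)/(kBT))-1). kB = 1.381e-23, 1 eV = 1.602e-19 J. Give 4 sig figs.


Step 1: (E - mu) = 0.3535 eV
Step 2: x = (E-mu)*eV/(kB*T) = 0.3535*1.602e-19/(1.381e-23*1971.5) = 2.08
Step 3: exp(x) = 8.004
Step 4: n = 1/(exp(x)-1) = 0.1428

0.1428


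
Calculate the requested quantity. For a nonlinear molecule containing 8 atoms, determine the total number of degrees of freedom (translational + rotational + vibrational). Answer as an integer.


Step 1: Translational DOF = 3
Step 2: Rotational DOF (nonlinear) = 3
Step 3: Vibrational DOF = 3*8 - 6 = 18
Step 4: Total = 3 + 3 + 18 = 24

24


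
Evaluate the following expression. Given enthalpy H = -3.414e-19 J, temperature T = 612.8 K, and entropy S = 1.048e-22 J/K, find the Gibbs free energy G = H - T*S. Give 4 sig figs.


Step 1: T*S = 612.8 * 1.048e-22 = 6.422e-20 J
Step 2: G = H - T*S = -3.414e-19 - 6.422e-20
Step 3: G = -4.056e-19 J

-4.056e-19


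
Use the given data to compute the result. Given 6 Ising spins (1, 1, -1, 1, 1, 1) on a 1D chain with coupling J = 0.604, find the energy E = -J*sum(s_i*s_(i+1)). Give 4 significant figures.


Step 1: Nearest-neighbor products: 1, -1, -1, 1, 1
Step 2: Sum of products = 1
Step 3: E = -0.604 * 1 = -0.604

-0.604


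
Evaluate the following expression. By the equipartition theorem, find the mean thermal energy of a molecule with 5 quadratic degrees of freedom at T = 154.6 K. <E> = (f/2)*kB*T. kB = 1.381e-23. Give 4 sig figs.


Step 1: f/2 = 5/2 = 2.5
Step 2: kB*T = 1.381e-23 * 154.6 = 2.135e-21
Step 3: <E> = 2.5 * 2.135e-21 = 5.338e-21 J

5.338e-21


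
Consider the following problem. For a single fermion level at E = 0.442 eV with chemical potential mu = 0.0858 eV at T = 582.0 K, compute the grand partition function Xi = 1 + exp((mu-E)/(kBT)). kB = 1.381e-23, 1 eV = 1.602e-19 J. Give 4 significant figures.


Step 1: (mu - E) = 0.0858 - 0.442 = -0.3562 eV
Step 2: x = (mu-E)*eV/(kB*T) = -0.3562*1.602e-19/(1.381e-23*582.0) = -7.1
Step 3: exp(x) = 0.0008254
Step 4: Xi = 1 + 0.0008254 = 1.001

1.001


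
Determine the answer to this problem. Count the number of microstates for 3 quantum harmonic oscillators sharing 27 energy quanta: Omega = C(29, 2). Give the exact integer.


Step 1: Use binomial coefficient C(29, 2)
Step 2: Numerator = 29! / 27!
Step 3: Denominator = 2!
Step 4: Omega = 406

406


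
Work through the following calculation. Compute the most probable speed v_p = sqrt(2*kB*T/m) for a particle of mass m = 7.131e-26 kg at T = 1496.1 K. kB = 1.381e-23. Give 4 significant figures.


Step 1: Numerator = 2*kB*T = 2*1.381e-23*1496.1 = 4.132e-20
Step 2: Ratio = 4.132e-20 / 7.131e-26 = 5.795e+05
Step 3: v_p = sqrt(5.795e+05) = 761.2 m/s

761.2


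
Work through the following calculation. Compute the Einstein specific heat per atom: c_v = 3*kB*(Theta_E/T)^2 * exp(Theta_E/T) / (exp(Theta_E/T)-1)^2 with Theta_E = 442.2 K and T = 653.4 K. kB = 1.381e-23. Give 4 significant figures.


Step 1: x = Theta_E/T = 442.2/653.4 = 0.6768
Step 2: x^2 = 0.458
Step 3: exp(x) = 1.968
Step 4: c_v = 3*1.381e-23*0.458*1.968/(1.968-1)^2 = 3.988e-23

3.988e-23


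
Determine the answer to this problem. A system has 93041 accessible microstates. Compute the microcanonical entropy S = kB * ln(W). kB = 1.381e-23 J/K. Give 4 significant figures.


Step 1: ln(W) = ln(93041) = 11.44
Step 2: S = kB * ln(W) = 1.381e-23 * 11.44
Step 3: S = 1.58e-22 J/K

1.58e-22


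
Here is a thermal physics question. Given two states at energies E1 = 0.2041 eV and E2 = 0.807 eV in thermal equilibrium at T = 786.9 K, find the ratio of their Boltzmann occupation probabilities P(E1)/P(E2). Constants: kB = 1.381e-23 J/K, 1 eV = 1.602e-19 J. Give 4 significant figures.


Step 1: Compute energy difference dE = E1 - E2 = 0.2041 - 0.807 = -0.6029 eV
Step 2: Convert to Joules: dE_J = -0.6029 * 1.602e-19 = -9.658e-20 J
Step 3: Compute exponent = -dE_J / (kB * T) = -(-9.658e-20) / (1.381e-23 * 786.9) = 8.888
Step 4: P(E1)/P(E2) = exp(8.888) = 7243

7243


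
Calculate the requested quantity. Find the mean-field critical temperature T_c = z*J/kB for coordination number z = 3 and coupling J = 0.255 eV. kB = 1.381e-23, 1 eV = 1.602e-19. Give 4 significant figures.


Step 1: z*J = 3*0.255 = 0.765 eV
Step 2: Convert to Joules: 0.765*1.602e-19 = 1.226e-19 J
Step 3: T_c = 1.226e-19 / 1.381e-23 = 8874 K

8874


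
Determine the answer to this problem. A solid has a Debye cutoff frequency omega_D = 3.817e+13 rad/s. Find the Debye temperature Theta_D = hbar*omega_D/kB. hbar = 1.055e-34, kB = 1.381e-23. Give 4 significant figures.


Step 1: hbar*omega_D = 1.055e-34 * 3.817e+13 = 4.027e-21 J
Step 2: Theta_D = 4.027e-21 / 1.381e-23
Step 3: Theta_D = 291.6 K

291.6


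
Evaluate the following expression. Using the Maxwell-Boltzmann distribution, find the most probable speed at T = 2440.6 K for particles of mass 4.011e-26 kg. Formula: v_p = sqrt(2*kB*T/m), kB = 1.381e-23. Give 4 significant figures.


Step 1: Numerator = 2*kB*T = 2*1.381e-23*2440.6 = 6.741e-20
Step 2: Ratio = 6.741e-20 / 4.011e-26 = 1.681e+06
Step 3: v_p = sqrt(1.681e+06) = 1296 m/s

1296


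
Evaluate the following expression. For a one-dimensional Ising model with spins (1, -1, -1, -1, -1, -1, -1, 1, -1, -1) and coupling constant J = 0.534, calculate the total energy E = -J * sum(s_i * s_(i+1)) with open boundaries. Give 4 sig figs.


Step 1: Nearest-neighbor products: -1, 1, 1, 1, 1, 1, -1, -1, 1
Step 2: Sum of products = 3
Step 3: E = -0.534 * 3 = -1.602

-1.602


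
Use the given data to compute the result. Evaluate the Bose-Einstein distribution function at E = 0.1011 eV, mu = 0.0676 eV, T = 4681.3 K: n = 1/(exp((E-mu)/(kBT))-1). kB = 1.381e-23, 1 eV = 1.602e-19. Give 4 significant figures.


Step 1: (E - mu) = 0.0335 eV
Step 2: x = (E-mu)*eV/(kB*T) = 0.0335*1.602e-19/(1.381e-23*4681.3) = 0.08301
Step 3: exp(x) = 1.087
Step 4: n = 1/(exp(x)-1) = 11.55

11.55


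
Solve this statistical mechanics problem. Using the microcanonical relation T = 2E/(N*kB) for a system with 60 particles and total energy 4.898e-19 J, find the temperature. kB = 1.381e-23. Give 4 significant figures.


Step 1: Numerator = 2*E = 2*4.898e-19 = 9.796e-19 J
Step 2: Denominator = N*kB = 60*1.381e-23 = 8.286e-22
Step 3: T = 9.796e-19 / 8.286e-22 = 1182 K

1182


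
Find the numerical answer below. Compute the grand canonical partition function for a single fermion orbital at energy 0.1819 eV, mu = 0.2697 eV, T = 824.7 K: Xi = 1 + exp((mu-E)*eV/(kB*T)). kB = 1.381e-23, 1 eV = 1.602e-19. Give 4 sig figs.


Step 1: (mu - E) = 0.2697 - 0.1819 = 0.0878 eV
Step 2: x = (mu-E)*eV/(kB*T) = 0.0878*1.602e-19/(1.381e-23*824.7) = 1.235
Step 3: exp(x) = 3.438
Step 4: Xi = 1 + 3.438 = 4.438

4.438


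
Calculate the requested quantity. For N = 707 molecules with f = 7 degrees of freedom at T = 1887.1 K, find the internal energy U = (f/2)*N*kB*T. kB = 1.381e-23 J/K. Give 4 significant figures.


Step 1: f/2 = 7/2 = 3.5
Step 2: N*kB*T = 707*1.381e-23*1887.1 = 1.843e-17
Step 3: U = 3.5 * 1.843e-17 = 6.449e-17 J

6.449e-17


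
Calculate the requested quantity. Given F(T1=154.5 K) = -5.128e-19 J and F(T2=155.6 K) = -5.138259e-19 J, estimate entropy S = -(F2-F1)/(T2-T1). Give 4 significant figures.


Step 1: dF = F2 - F1 = -5.138259e-19 - (-5.128e-19) = -1.0259e-21 J
Step 2: dT = T2 - T1 = 155.6 - 154.5 = 1.1 K
Step 3: S = -dF/dT = -(-1.0259e-21)/1.1 = 9.326e-22 J/K

9.326e-22


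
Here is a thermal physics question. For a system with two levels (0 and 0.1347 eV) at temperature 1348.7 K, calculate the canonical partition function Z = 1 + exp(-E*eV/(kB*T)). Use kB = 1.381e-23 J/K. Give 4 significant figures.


Step 1: Compute beta*E = E*eV/(kB*T) = 0.1347*1.602e-19/(1.381e-23*1348.7) = 1.159
Step 2: exp(-beta*E) = exp(-1.159) = 0.3139
Step 3: Z = 1 + 0.3139 = 1.314

1.314


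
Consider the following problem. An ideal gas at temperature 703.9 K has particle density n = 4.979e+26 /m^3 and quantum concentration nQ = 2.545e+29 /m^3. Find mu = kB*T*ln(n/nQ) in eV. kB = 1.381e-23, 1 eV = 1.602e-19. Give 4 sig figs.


Step 1: n/nQ = 4.979e+26/2.545e+29 = 0.001956
Step 2: ln(n/nQ) = -6.237
Step 3: mu = kB*T*ln(n/nQ) = 9.721e-21*-6.237 = -6.063e-20 J
Step 4: Convert to eV: -6.063e-20/1.602e-19 = -0.3784 eV

-0.3784


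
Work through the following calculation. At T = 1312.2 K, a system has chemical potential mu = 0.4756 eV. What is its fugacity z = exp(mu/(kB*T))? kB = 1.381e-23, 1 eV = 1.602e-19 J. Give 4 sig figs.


Step 1: Convert mu to Joules: 0.4756*1.602e-19 = 7.619e-20 J
Step 2: kB*T = 1.381e-23*1312.2 = 1.812e-20 J
Step 3: mu/(kB*T) = 4.204
Step 4: z = exp(4.204) = 66.98

66.98


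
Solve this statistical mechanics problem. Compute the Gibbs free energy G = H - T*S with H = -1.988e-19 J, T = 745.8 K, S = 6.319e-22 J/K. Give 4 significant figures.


Step 1: T*S = 745.8 * 6.319e-22 = 4.713e-19 J
Step 2: G = H - T*S = -1.988e-19 - 4.713e-19
Step 3: G = -6.701e-19 J

-6.701e-19


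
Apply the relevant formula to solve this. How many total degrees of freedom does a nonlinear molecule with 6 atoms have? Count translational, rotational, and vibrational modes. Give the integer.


Step 1: Translational DOF = 3
Step 2: Rotational DOF (nonlinear) = 3
Step 3: Vibrational DOF = 3*6 - 6 = 12
Step 4: Total = 3 + 3 + 12 = 18

18


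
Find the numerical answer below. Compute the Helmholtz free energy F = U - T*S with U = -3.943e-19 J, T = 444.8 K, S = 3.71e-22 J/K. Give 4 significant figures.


Step 1: T*S = 444.8 * 3.71e-22 = 1.65e-19 J
Step 2: F = U - T*S = -3.943e-19 - 1.65e-19
Step 3: F = -5.593e-19 J

-5.593e-19


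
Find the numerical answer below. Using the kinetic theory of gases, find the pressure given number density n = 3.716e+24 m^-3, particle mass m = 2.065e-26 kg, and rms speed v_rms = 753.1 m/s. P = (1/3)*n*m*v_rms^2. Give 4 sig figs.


Step 1: v_rms^2 = 753.1^2 = 5.672e+05
Step 2: n*m = 3.716e+24*2.065e-26 = 0.07674
Step 3: P = (1/3)*0.07674*5.672e+05 = 1.451e+04 Pa

1.451e+04


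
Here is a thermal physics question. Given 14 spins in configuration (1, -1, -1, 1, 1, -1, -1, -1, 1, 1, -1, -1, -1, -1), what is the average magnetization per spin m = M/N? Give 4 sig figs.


Step 1: Count up spins (+1): 5, down spins (-1): 9
Step 2: Total magnetization M = 5 - 9 = -4
Step 3: m = M/N = -4/14 = -0.2857

-0.2857


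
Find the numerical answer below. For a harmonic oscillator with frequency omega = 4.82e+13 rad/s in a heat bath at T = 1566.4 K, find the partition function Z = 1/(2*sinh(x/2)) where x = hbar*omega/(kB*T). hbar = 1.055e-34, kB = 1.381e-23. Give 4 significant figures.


Step 1: Compute x = hbar*omega/(kB*T) = 1.055e-34*4.82e+13/(1.381e-23*1566.4) = 0.2351
Step 2: x/2 = 0.1175
Step 3: sinh(x/2) = 0.1178
Step 4: Z = 1/(2*0.1178) = 4.244

4.244


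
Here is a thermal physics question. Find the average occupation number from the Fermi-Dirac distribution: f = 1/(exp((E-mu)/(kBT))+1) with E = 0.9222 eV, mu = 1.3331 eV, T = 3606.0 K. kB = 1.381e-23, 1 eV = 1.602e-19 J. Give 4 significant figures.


Step 1: (E - mu) = 0.9222 - 1.3331 = -0.4109 eV
Step 2: Convert: (E-mu)*eV = -6.583e-20 J
Step 3: x = (E-mu)*eV/(kB*T) = -1.322
Step 4: f = 1/(exp(-1.322)+1) = 0.7895

0.7895


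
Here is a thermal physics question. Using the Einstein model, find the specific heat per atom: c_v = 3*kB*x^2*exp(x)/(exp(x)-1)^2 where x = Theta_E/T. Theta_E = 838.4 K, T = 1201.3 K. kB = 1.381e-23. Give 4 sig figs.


Step 1: x = Theta_E/T = 838.4/1201.3 = 0.6979
Step 2: x^2 = 0.4871
Step 3: exp(x) = 2.01
Step 4: c_v = 3*1.381e-23*0.4871*2.01/(2.01-1)^2 = 3.979e-23

3.979e-23


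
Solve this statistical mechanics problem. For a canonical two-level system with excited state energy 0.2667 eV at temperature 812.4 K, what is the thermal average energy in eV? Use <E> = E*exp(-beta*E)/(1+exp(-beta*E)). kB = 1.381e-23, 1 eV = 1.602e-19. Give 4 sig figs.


Step 1: beta*E = 0.2667*1.602e-19/(1.381e-23*812.4) = 3.808
Step 2: exp(-beta*E) = 0.02219
Step 3: <E> = 0.2667*0.02219/(1+0.02219) = 0.005789 eV

0.005789


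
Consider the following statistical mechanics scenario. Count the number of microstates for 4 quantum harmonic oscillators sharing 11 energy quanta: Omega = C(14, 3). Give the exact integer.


Step 1: Use binomial coefficient C(14, 3)
Step 2: Numerator = 14! / 11!
Step 3: Denominator = 3!
Step 4: Omega = 364

364


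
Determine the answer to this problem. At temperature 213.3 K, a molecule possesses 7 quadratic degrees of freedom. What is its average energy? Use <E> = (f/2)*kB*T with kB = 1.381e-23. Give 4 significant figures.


Step 1: f/2 = 7/2 = 3.5
Step 2: kB*T = 1.381e-23 * 213.3 = 2.946e-21
Step 3: <E> = 3.5 * 2.946e-21 = 1.031e-20 J

1.031e-20


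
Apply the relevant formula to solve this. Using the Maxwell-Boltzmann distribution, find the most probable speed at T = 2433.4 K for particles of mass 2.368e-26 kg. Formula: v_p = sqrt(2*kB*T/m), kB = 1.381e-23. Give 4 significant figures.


Step 1: Numerator = 2*kB*T = 2*1.381e-23*2433.4 = 6.721e-20
Step 2: Ratio = 6.721e-20 / 2.368e-26 = 2.838e+06
Step 3: v_p = sqrt(2.838e+06) = 1685 m/s

1685


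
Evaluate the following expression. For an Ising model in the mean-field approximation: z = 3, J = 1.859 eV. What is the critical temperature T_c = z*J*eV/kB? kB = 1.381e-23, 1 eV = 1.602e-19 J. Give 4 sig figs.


Step 1: z*J = 3*1.859 = 5.577 eV
Step 2: Convert to Joules: 5.577*1.602e-19 = 8.934e-19 J
Step 3: T_c = 8.934e-19 / 1.381e-23 = 6.469e+04 K

6.469e+04


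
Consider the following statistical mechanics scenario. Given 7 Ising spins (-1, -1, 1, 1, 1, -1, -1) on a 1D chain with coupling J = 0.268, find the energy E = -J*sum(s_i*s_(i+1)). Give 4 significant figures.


Step 1: Nearest-neighbor products: 1, -1, 1, 1, -1, 1
Step 2: Sum of products = 2
Step 3: E = -0.268 * 2 = -0.536

-0.536


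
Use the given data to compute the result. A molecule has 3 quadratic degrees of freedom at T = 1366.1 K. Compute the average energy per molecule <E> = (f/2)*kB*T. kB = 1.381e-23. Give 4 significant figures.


Step 1: f/2 = 3/2 = 1.5
Step 2: kB*T = 1.381e-23 * 1366.1 = 1.887e-20
Step 3: <E> = 1.5 * 1.887e-20 = 2.83e-20 J

2.83e-20


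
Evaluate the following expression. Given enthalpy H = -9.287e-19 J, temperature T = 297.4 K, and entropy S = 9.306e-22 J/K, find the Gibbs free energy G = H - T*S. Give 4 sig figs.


Step 1: T*S = 297.4 * 9.306e-22 = 2.768e-19 J
Step 2: G = H - T*S = -9.287e-19 - 2.768e-19
Step 3: G = -1.205e-18 J

-1.205e-18


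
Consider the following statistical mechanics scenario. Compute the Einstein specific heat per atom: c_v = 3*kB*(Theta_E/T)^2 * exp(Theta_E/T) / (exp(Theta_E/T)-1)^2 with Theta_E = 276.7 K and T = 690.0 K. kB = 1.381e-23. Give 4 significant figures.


Step 1: x = Theta_E/T = 276.7/690.0 = 0.401
Step 2: x^2 = 0.1608
Step 3: exp(x) = 1.493
Step 4: c_v = 3*1.381e-23*0.1608*1.493/(1.493-1)^2 = 4.088e-23

4.088e-23


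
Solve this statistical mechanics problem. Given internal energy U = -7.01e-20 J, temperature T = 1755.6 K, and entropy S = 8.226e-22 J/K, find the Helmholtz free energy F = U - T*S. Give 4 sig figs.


Step 1: T*S = 1755.6 * 8.226e-22 = 1.444e-18 J
Step 2: F = U - T*S = -7.01e-20 - 1.444e-18
Step 3: F = -1.514e-18 J

-1.514e-18


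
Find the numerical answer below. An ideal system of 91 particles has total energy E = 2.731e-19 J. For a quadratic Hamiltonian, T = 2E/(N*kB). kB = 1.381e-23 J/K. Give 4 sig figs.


Step 1: Numerator = 2*E = 2*2.731e-19 = 5.462e-19 J
Step 2: Denominator = N*kB = 91*1.381e-23 = 1.257e-21
Step 3: T = 5.462e-19 / 1.257e-21 = 434.6 K

434.6


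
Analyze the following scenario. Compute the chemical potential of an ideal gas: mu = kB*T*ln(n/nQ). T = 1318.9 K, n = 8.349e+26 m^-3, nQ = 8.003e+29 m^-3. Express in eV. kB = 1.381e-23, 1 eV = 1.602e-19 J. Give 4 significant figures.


Step 1: n/nQ = 8.349e+26/8.003e+29 = 0.001043
Step 2: ln(n/nQ) = -6.865
Step 3: mu = kB*T*ln(n/nQ) = 1.821e-20*-6.865 = -1.25e-19 J
Step 4: Convert to eV: -1.25e-19/1.602e-19 = -0.7806 eV

-0.7806


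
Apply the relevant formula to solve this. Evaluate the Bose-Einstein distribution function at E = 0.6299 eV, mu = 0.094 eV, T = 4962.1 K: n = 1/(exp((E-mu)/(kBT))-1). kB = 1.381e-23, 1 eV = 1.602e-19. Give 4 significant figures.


Step 1: (E - mu) = 0.5359 eV
Step 2: x = (E-mu)*eV/(kB*T) = 0.5359*1.602e-19/(1.381e-23*4962.1) = 1.253
Step 3: exp(x) = 3.5
Step 4: n = 1/(exp(x)-1) = 0.4

0.4


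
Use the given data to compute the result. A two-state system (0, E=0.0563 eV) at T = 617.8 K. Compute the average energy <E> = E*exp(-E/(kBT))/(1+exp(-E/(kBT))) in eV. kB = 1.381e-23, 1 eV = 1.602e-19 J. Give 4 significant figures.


Step 1: beta*E = 0.0563*1.602e-19/(1.381e-23*617.8) = 1.057
Step 2: exp(-beta*E) = 0.3475
Step 3: <E> = 0.0563*0.3475/(1+0.3475) = 0.01452 eV

0.01452


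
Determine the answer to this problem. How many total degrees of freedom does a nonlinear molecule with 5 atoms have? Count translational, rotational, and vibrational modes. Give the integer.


Step 1: Translational DOF = 3
Step 2: Rotational DOF (nonlinear) = 3
Step 3: Vibrational DOF = 3*5 - 6 = 9
Step 4: Total = 3 + 3 + 9 = 15

15


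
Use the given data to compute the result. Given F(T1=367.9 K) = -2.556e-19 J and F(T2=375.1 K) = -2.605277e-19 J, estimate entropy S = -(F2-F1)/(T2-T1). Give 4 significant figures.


Step 1: dF = F2 - F1 = -2.605277e-19 - (-2.556e-19) = -4.9277e-21 J
Step 2: dT = T2 - T1 = 375.1 - 367.9 = 7.2 K
Step 3: S = -dF/dT = -(-4.9277e-21)/7.2 = 6.844e-22 J/K

6.844e-22


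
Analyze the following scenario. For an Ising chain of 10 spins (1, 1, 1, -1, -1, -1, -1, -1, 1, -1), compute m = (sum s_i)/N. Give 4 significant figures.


Step 1: Count up spins (+1): 4, down spins (-1): 6
Step 2: Total magnetization M = 4 - 6 = -2
Step 3: m = M/N = -2/10 = -0.2

-0.2


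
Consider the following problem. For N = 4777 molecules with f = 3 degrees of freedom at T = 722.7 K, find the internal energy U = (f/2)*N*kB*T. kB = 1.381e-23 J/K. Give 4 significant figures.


Step 1: f/2 = 3/2 = 1.5
Step 2: N*kB*T = 4777*1.381e-23*722.7 = 4.768e-17
Step 3: U = 1.5 * 4.768e-17 = 7.152e-17 J

7.152e-17


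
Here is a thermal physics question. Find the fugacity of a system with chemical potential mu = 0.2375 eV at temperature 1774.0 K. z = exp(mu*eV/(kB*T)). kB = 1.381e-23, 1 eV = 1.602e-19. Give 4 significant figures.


Step 1: Convert mu to Joules: 0.2375*1.602e-19 = 3.805e-20 J
Step 2: kB*T = 1.381e-23*1774.0 = 2.45e-20 J
Step 3: mu/(kB*T) = 1.553
Step 4: z = exp(1.553) = 4.726

4.726


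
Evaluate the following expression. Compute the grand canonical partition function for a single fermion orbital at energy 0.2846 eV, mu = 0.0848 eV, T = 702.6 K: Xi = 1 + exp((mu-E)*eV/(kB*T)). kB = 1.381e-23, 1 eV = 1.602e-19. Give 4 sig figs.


Step 1: (mu - E) = 0.0848 - 0.2846 = -0.1998 eV
Step 2: x = (mu-E)*eV/(kB*T) = -0.1998*1.602e-19/(1.381e-23*702.6) = -3.299
Step 3: exp(x) = 0.03693
Step 4: Xi = 1 + 0.03693 = 1.037

1.037


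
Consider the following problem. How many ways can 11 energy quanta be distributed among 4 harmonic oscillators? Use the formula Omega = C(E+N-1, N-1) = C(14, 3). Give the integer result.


Step 1: Use binomial coefficient C(14, 3)
Step 2: Numerator = 14! / 11!
Step 3: Denominator = 3!
Step 4: Omega = 364

364


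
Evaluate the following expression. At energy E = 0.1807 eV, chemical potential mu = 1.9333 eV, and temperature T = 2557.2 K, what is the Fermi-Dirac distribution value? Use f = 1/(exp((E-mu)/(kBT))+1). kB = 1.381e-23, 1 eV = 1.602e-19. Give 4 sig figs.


Step 1: (E - mu) = 0.1807 - 1.9333 = -1.753 eV
Step 2: Convert: (E-mu)*eV = -2.808e-19 J
Step 3: x = (E-mu)*eV/(kB*T) = -7.95
Step 4: f = 1/(exp(-7.95)+1) = 0.9996

0.9996


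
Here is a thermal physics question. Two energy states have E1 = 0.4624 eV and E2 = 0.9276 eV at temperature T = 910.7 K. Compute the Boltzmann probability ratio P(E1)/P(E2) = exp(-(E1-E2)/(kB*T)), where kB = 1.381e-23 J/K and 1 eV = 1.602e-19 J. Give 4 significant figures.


Step 1: Compute energy difference dE = E1 - E2 = 0.4624 - 0.9276 = -0.4652 eV
Step 2: Convert to Joules: dE_J = -0.4652 * 1.602e-19 = -7.453e-20 J
Step 3: Compute exponent = -dE_J / (kB * T) = -(-7.453e-20) / (1.381e-23 * 910.7) = 5.926
Step 4: P(E1)/P(E2) = exp(5.926) = 374.5

374.5


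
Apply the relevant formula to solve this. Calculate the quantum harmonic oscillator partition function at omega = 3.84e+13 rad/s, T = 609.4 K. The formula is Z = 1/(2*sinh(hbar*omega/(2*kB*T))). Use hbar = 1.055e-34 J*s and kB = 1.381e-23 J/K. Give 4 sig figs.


Step 1: Compute x = hbar*omega/(kB*T) = 1.055e-34*3.84e+13/(1.381e-23*609.4) = 0.4814
Step 2: x/2 = 0.2407
Step 3: sinh(x/2) = 0.243
Step 4: Z = 1/(2*0.243) = 2.057

2.057


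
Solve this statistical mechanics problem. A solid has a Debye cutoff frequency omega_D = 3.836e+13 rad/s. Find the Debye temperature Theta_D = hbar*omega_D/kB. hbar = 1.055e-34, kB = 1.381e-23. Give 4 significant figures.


Step 1: hbar*omega_D = 1.055e-34 * 3.836e+13 = 4.047e-21 J
Step 2: Theta_D = 4.047e-21 / 1.381e-23
Step 3: Theta_D = 293 K

293


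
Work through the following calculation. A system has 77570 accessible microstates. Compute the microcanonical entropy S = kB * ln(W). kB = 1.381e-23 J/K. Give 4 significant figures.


Step 1: ln(W) = ln(77570) = 11.26
Step 2: S = kB * ln(W) = 1.381e-23 * 11.26
Step 3: S = 1.555e-22 J/K

1.555e-22


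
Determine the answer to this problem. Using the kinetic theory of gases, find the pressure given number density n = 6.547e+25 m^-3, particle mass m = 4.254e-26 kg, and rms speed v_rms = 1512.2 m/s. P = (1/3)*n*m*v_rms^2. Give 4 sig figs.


Step 1: v_rms^2 = 1512.2^2 = 2.287e+06
Step 2: n*m = 6.547e+25*4.254e-26 = 2.785
Step 3: P = (1/3)*2.785*2.287e+06 = 2.123e+06 Pa

2.123e+06


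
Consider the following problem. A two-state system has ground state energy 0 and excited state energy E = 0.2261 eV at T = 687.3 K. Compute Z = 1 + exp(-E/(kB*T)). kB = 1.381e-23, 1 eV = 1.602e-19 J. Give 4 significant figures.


Step 1: Compute beta*E = E*eV/(kB*T) = 0.2261*1.602e-19/(1.381e-23*687.3) = 3.816
Step 2: exp(-beta*E) = exp(-3.816) = 0.02201
Step 3: Z = 1 + 0.02201 = 1.022

1.022


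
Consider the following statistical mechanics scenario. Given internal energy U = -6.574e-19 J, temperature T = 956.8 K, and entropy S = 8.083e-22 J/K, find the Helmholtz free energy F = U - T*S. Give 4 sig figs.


Step 1: T*S = 956.8 * 8.083e-22 = 7.734e-19 J
Step 2: F = U - T*S = -6.574e-19 - 7.734e-19
Step 3: F = -1.431e-18 J

-1.431e-18


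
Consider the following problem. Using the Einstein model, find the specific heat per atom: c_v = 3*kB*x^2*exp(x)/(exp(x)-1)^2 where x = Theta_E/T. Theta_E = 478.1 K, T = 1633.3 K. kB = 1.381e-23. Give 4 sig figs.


Step 1: x = Theta_E/T = 478.1/1633.3 = 0.2927
Step 2: x^2 = 0.08569
Step 3: exp(x) = 1.34
Step 4: c_v = 3*1.381e-23*0.08569*1.34/(1.34-1)^2 = 4.114e-23

4.114e-23


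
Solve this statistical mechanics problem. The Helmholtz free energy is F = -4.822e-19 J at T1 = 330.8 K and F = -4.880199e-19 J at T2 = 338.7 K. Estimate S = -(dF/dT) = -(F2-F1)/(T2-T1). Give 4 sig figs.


Step 1: dF = F2 - F1 = -4.880199e-19 - (-4.822e-19) = -5.8199e-21 J
Step 2: dT = T2 - T1 = 338.7 - 330.8 = 7.9 K
Step 3: S = -dF/dT = -(-5.8199e-21)/7.9 = 7.367e-22 J/K

7.367e-22


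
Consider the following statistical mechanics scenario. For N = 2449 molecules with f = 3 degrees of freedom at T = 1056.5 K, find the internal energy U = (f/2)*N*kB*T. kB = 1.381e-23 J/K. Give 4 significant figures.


Step 1: f/2 = 3/2 = 1.5
Step 2: N*kB*T = 2449*1.381e-23*1056.5 = 3.573e-17
Step 3: U = 1.5 * 3.573e-17 = 5.36e-17 J

5.36e-17


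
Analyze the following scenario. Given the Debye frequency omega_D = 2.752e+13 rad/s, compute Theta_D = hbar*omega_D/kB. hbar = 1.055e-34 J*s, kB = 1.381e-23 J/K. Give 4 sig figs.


Step 1: hbar*omega_D = 1.055e-34 * 2.752e+13 = 2.903e-21 J
Step 2: Theta_D = 2.903e-21 / 1.381e-23
Step 3: Theta_D = 210.2 K

210.2


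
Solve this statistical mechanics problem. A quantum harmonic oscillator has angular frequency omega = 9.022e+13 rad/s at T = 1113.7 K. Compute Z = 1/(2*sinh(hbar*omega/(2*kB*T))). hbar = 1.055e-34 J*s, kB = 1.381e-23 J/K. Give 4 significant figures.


Step 1: Compute x = hbar*omega/(kB*T) = 1.055e-34*9.022e+13/(1.381e-23*1113.7) = 0.6189
Step 2: x/2 = 0.3094
Step 3: sinh(x/2) = 0.3144
Step 4: Z = 1/(2*0.3144) = 1.59

1.59


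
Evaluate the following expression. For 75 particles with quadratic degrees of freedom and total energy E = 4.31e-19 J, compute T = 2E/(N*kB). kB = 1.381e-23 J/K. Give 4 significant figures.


Step 1: Numerator = 2*E = 2*4.31e-19 = 8.62e-19 J
Step 2: Denominator = N*kB = 75*1.381e-23 = 1.036e-21
Step 3: T = 8.62e-19 / 1.036e-21 = 832.2 K

832.2


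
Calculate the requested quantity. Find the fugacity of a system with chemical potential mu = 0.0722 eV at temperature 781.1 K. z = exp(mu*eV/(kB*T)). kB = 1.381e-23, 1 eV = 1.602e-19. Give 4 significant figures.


Step 1: Convert mu to Joules: 0.0722*1.602e-19 = 1.157e-20 J
Step 2: kB*T = 1.381e-23*781.1 = 1.079e-20 J
Step 3: mu/(kB*T) = 1.072
Step 4: z = exp(1.072) = 2.922

2.922


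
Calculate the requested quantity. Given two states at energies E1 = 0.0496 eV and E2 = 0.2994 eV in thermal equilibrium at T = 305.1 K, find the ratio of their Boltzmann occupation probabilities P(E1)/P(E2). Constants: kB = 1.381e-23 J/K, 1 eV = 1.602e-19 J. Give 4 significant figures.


Step 1: Compute energy difference dE = E1 - E2 = 0.0496 - 0.2994 = -0.2498 eV
Step 2: Convert to Joules: dE_J = -0.2498 * 1.602e-19 = -4.002e-20 J
Step 3: Compute exponent = -dE_J / (kB * T) = -(-4.002e-20) / (1.381e-23 * 305.1) = 9.498
Step 4: P(E1)/P(E2) = exp(9.498) = 1.333e+04

1.333e+04


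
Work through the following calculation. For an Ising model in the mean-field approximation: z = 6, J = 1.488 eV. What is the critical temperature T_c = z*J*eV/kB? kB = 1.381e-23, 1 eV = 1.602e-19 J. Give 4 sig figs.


Step 1: z*J = 6*1.488 = 8.928 eV
Step 2: Convert to Joules: 8.928*1.602e-19 = 1.43e-18 J
Step 3: T_c = 1.43e-18 / 1.381e-23 = 1.036e+05 K

1.036e+05


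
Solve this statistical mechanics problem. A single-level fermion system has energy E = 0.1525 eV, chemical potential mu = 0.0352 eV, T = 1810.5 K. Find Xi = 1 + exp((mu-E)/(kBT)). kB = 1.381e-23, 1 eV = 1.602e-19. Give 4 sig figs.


Step 1: (mu - E) = 0.0352 - 0.1525 = -0.1173 eV
Step 2: x = (mu-E)*eV/(kB*T) = -0.1173*1.602e-19/(1.381e-23*1810.5) = -0.7516
Step 3: exp(x) = 0.4716
Step 4: Xi = 1 + 0.4716 = 1.472

1.472


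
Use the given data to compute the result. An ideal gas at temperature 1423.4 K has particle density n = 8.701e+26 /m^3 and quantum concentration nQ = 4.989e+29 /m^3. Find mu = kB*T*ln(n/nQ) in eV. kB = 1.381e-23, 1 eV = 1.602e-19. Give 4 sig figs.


Step 1: n/nQ = 8.701e+26/4.989e+29 = 0.001744
Step 2: ln(n/nQ) = -6.352
Step 3: mu = kB*T*ln(n/nQ) = 1.966e-20*-6.352 = -1.249e-19 J
Step 4: Convert to eV: -1.249e-19/1.602e-19 = -0.7794 eV

-0.7794


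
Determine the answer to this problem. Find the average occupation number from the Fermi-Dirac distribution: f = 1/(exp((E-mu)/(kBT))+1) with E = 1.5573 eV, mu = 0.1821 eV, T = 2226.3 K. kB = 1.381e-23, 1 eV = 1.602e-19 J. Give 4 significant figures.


Step 1: (E - mu) = 1.5573 - 0.1821 = 1.375 eV
Step 2: Convert: (E-mu)*eV = 2.203e-19 J
Step 3: x = (E-mu)*eV/(kB*T) = 7.166
Step 4: f = 1/(exp(7.166)+1) = 0.0007721

0.0007721


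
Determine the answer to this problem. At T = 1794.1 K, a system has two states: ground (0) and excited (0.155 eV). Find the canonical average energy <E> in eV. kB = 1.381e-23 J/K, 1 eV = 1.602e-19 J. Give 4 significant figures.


Step 1: beta*E = 0.155*1.602e-19/(1.381e-23*1794.1) = 1.002
Step 2: exp(-beta*E) = 0.3671
Step 3: <E> = 0.155*0.3671/(1+0.3671) = 0.04162 eV

0.04162


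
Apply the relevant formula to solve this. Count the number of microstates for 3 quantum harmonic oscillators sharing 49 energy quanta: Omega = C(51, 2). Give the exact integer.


Step 1: Use binomial coefficient C(51, 2)
Step 2: Numerator = 51! / 49!
Step 3: Denominator = 2!
Step 4: Omega = 1275

1275


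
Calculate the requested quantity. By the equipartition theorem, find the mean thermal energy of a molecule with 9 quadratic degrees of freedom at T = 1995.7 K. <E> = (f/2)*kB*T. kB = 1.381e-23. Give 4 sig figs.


Step 1: f/2 = 9/2 = 4.5
Step 2: kB*T = 1.381e-23 * 1995.7 = 2.756e-20
Step 3: <E> = 4.5 * 2.756e-20 = 1.24e-19 J

1.24e-19


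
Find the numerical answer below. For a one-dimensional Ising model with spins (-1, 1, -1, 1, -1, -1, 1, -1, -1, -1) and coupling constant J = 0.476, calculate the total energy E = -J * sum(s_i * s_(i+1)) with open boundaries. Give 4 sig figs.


Step 1: Nearest-neighbor products: -1, -1, -1, -1, 1, -1, -1, 1, 1
Step 2: Sum of products = -3
Step 3: E = -0.476 * -3 = 1.428

1.428


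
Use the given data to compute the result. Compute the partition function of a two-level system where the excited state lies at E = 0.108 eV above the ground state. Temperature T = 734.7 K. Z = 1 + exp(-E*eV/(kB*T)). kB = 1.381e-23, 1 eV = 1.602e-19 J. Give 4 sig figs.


Step 1: Compute beta*E = E*eV/(kB*T) = 0.108*1.602e-19/(1.381e-23*734.7) = 1.705
Step 2: exp(-beta*E) = exp(-1.705) = 0.1817
Step 3: Z = 1 + 0.1817 = 1.182

1.182


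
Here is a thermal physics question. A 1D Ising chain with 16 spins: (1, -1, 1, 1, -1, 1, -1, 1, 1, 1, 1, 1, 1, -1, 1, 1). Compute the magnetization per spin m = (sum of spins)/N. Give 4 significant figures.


Step 1: Count up spins (+1): 12, down spins (-1): 4
Step 2: Total magnetization M = 12 - 4 = 8
Step 3: m = M/N = 8/16 = 0.5

0.5


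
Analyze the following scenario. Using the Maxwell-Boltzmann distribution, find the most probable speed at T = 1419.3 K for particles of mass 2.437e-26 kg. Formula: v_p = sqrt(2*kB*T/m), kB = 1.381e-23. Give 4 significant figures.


Step 1: Numerator = 2*kB*T = 2*1.381e-23*1419.3 = 3.92e-20
Step 2: Ratio = 3.92e-20 / 2.437e-26 = 1.609e+06
Step 3: v_p = sqrt(1.609e+06) = 1268 m/s

1268


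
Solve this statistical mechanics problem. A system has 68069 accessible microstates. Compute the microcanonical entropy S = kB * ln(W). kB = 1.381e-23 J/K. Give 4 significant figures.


Step 1: ln(W) = ln(68069) = 11.13
Step 2: S = kB * ln(W) = 1.381e-23 * 11.13
Step 3: S = 1.537e-22 J/K

1.537e-22


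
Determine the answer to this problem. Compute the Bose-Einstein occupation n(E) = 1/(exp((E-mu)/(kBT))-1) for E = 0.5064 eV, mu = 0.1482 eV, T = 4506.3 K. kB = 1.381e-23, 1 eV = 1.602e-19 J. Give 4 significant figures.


Step 1: (E - mu) = 0.3582 eV
Step 2: x = (E-mu)*eV/(kB*T) = 0.3582*1.602e-19/(1.381e-23*4506.3) = 0.9221
Step 3: exp(x) = 2.515
Step 4: n = 1/(exp(x)-1) = 0.6603

0.6603


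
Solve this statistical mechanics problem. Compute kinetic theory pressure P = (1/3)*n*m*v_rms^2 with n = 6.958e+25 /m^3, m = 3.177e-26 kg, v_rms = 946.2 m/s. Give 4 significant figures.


Step 1: v_rms^2 = 946.2^2 = 8.953e+05
Step 2: n*m = 6.958e+25*3.177e-26 = 2.211
Step 3: P = (1/3)*2.211*8.953e+05 = 6.597e+05 Pa

6.597e+05


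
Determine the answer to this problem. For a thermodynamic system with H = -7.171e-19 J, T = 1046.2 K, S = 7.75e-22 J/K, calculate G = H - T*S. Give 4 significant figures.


Step 1: T*S = 1046.2 * 7.75e-22 = 8.108e-19 J
Step 2: G = H - T*S = -7.171e-19 - 8.108e-19
Step 3: G = -1.528e-18 J

-1.528e-18


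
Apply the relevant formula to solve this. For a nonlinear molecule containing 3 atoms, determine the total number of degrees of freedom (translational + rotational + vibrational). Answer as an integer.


Step 1: Translational DOF = 3
Step 2: Rotational DOF (nonlinear) = 3
Step 3: Vibrational DOF = 3*3 - 6 = 3
Step 4: Total = 3 + 3 + 3 = 9

9


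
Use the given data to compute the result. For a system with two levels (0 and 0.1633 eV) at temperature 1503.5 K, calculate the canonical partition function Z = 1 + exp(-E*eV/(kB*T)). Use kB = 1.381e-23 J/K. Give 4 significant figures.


Step 1: Compute beta*E = E*eV/(kB*T) = 0.1633*1.602e-19/(1.381e-23*1503.5) = 1.26
Step 2: exp(-beta*E) = exp(-1.26) = 0.2837
Step 3: Z = 1 + 0.2837 = 1.284

1.284


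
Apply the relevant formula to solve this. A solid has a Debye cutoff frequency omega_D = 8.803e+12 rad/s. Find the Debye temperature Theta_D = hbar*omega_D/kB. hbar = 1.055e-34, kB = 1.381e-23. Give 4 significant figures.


Step 1: hbar*omega_D = 1.055e-34 * 8.803e+12 = 9.287e-22 J
Step 2: Theta_D = 9.287e-22 / 1.381e-23
Step 3: Theta_D = 67.25 K

67.25


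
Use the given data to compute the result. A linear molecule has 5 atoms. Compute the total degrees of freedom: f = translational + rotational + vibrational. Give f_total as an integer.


Step 1: Translational DOF = 3
Step 2: Rotational DOF (linear) = 2
Step 3: Vibrational DOF = 3*5 - 5 = 10
Step 4: Total = 3 + 2 + 10 = 15

15


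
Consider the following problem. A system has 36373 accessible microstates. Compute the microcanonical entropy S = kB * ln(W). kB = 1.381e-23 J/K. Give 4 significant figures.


Step 1: ln(W) = ln(36373) = 10.5
Step 2: S = kB * ln(W) = 1.381e-23 * 10.5
Step 3: S = 1.45e-22 J/K

1.45e-22


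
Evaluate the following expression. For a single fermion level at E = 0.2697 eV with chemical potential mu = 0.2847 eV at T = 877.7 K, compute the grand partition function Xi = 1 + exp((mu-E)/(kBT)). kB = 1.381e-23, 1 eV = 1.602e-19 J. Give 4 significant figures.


Step 1: (mu - E) = 0.2847 - 0.2697 = 0.015 eV
Step 2: x = (mu-E)*eV/(kB*T) = 0.015*1.602e-19/(1.381e-23*877.7) = 0.1983
Step 3: exp(x) = 1.219
Step 4: Xi = 1 + 1.219 = 2.219

2.219
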